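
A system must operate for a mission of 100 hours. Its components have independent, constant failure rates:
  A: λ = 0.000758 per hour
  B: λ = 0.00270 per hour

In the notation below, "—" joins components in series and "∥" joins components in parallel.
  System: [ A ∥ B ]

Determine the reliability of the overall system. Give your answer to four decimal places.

R(A) = exp(−0.000758 × 100) = 0.927002
R(B) = exp(−0.00270 × 100) = 0.763379
Parallel (A and B): 1 − (1 − 0.927002)(1 − 0.763379) = 0.9827

0.9827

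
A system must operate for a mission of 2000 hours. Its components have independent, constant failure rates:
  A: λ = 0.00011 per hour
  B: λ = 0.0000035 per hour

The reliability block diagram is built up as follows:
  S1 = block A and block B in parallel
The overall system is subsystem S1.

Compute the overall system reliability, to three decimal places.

R(A) = exp(−0.00011 × 2000) = 0.80252
R(B) = exp(−0.0000035 × 2000) = 0.99302
Parallel (A and B): 1 − (1 − 0.80252)(1 − 0.99302) = 0.999

0.999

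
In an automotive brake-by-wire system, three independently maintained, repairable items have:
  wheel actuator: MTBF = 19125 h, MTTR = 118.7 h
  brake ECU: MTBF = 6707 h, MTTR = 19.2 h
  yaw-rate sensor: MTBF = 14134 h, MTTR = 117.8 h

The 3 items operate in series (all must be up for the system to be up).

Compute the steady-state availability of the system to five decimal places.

0.98280

A(wheel actuator) = MTBF/(MTBF+MTTR) = 19125/(19125+118.7) = 0.993832
A(brake ECU) = MTBF/(MTBF+MTTR) = 6707/(6707+19.2) = 0.997145
A(yaw-rate sensor) = MTBF/(MTBF+MTTR) = 14134/(14134+117.8) = 0.991734
Series availability: 0.993832 × 0.997145 × 0.991734 = 0.98280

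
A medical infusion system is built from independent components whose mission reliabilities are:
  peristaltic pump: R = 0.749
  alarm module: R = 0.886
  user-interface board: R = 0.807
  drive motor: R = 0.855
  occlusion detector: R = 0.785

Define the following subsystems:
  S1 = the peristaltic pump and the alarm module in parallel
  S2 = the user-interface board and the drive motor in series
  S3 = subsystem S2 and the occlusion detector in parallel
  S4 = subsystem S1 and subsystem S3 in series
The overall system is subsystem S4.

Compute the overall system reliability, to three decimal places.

0.907

Parallel (peristaltic pump and alarm module): 1 − (1 − 0.74900)(1 − 0.88600) = 0.97139
Series (user-interface board and drive motor): 0.80700 × 0.85500 = 0.68999
Parallel ([0.68999] and occlusion detector): 1 − (1 − 0.68999)(1 − 0.78500) = 0.93335
Series ([0.97139] and [0.93335]): 0.97139 × 0.93335 = 0.907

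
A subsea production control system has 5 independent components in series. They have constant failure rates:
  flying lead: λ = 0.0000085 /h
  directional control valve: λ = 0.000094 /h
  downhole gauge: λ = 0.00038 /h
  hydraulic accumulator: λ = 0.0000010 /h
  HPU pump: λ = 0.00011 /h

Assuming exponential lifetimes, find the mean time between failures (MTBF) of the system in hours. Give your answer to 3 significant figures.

1680

Series of exponential components: λ_sys = Σ λ_i
λ_sys = 0.0000085 + 0.000094 + 0.00038 + 0.0000010 + 0.00011 = 5.9350e-04 /h
MTBF = 1 / λ_sys = 1680 h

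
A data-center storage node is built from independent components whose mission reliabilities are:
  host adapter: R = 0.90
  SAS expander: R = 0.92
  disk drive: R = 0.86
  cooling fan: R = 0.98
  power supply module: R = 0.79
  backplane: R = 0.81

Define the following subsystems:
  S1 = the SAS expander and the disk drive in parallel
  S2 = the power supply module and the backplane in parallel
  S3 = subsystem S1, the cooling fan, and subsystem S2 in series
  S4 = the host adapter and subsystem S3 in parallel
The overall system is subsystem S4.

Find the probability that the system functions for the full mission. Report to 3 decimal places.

Parallel (SAS expander and disk drive): 1 − (1 − 0.92000)(1 − 0.86000) = 0.98880
Parallel (power supply module and backplane): 1 − (1 − 0.79000)(1 − 0.81000) = 0.96010
Series ([0.98880], cooling fan, and [0.96010]): 0.98880 × 0.98000 × 0.96010 = 0.93036
Parallel (host adapter and [0.93036]): 1 − (1 − 0.90000)(1 − 0.93036) = 0.993

0.993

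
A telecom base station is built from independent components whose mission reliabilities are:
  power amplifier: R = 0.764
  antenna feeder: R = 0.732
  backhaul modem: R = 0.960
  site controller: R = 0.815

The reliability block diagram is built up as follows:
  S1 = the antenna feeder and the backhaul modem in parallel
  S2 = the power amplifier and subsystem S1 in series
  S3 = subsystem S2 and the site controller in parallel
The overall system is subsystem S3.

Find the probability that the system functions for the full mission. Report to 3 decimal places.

0.955

Parallel (antenna feeder and backhaul modem): 1 − (1 − 0.73200)(1 − 0.96000) = 0.98928
Series (power amplifier and [0.98928]): 0.76400 × 0.98928 = 0.75581
Parallel ([0.75581] and site controller): 1 − (1 − 0.75581)(1 − 0.81500) = 0.955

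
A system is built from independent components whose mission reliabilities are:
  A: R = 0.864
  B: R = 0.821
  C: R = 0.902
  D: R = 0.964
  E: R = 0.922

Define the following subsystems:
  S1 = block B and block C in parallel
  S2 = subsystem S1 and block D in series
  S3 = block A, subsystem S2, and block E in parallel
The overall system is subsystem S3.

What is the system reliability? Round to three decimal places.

Parallel (B and C): 1 − (1 − 0.82100)(1 − 0.90200) = 0.98246
Series ([0.98246] and D): 0.98246 × 0.96400 = 0.94709
Parallel (A, [0.94709], and E): 1 − (1 − 0.86400)(1 − 0.94709)(1 − 0.92200) = 0.999

0.999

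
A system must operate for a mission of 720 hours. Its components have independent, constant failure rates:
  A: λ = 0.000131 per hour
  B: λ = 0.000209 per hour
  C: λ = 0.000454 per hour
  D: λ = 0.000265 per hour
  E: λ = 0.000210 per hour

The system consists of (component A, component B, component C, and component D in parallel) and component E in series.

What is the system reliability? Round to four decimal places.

0.8592

R(A) = exp(−0.000131 × 720) = 0.909992
R(B) = exp(−0.000209 × 720) = 0.860295
R(C) = exp(−0.000454 × 720) = 0.721170
R(D) = exp(−0.000265 × 720) = 0.826298
R(E) = exp(−0.000210 × 720) = 0.859676
Parallel (A, B, C, and D): 1 − (1 − 0.909992)(1 − 0.860295)(1 − 0.721170)(1 − 0.826298) = 0.999391
Series ([0.999391] and E): 0.999391 × 0.859676 = 0.8592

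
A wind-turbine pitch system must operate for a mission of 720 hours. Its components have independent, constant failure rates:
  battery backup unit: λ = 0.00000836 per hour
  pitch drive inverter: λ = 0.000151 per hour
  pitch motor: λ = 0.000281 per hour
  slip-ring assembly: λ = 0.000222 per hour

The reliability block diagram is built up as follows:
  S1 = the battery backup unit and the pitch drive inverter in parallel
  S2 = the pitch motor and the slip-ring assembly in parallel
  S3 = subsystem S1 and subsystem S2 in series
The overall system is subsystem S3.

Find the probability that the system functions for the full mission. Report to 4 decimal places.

R(battery backup unit) = exp(−0.00000836 × 720) = 0.993999
R(pitch drive inverter) = exp(−0.000151 × 720) = 0.896982
R(pitch motor) = exp(−0.000281 × 720) = 0.816833
R(slip-ring assembly) = exp(−0.000222 × 720) = 0.852280
Parallel (battery backup unit and pitch drive inverter): 1 − (1 − 0.993999)(1 − 0.896982) = 0.999382
Parallel (pitch motor and slip-ring assembly): 1 − (1 − 0.816833)(1 − 0.852280) = 0.972943
Series ([0.999382] and [0.972943]): 0.999382 × 0.972943 = 0.9723

0.9723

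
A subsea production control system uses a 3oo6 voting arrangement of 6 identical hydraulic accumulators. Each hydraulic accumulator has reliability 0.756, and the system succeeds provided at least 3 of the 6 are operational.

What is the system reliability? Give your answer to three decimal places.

0.965

R = Σ_{i=3}^{6} C(6,i) p^i (1−p)^{6−i} with p = 0.756
C(6,3)·0.756^3·0.244^3 = 0.12554
C(6,4)·0.756^4·0.244^2 = 0.29171
C(6,5)·0.756^5·0.244^1 = 0.36153
C(6,6)·0.756^6·0.244^0 = 0.18669
Sum = 0.965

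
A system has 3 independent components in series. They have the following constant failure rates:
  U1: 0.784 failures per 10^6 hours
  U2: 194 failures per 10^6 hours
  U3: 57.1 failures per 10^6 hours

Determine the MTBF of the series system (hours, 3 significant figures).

3970

Series of exponential components: λ_sys = Σ λ_i
λ_sys = 0.000000784 + 0.000194 + 0.0000571 = 2.5188e-04 /h
MTBF = 1 / λ_sys = 3970 h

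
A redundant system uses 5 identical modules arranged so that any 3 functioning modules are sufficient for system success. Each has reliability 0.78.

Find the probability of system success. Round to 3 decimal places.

0.926

R = Σ_{i=3}^{5} C(5,i) p^i (1−p)^{5−i} with p = 0.78
C(5,3)·0.78^3·0.22^2 = 0.22968
C(5,4)·0.78^4·0.22^1 = 0.40717
C(5,5)·0.78^5·0.22^0 = 0.28872
Sum = 0.926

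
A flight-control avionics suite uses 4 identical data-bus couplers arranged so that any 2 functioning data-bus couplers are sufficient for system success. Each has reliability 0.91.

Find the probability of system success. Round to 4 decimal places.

0.9973

R = Σ_{i=2}^{4} C(4,i) p^i (1−p)^{4−i} with p = 0.91
C(4,2)·0.91^2·0.09^2 = 0.040246
C(4,3)·0.91^3·0.09^1 = 0.271286
C(4,4)·0.91^4·0.09^0 = 0.685750
Sum = 0.9973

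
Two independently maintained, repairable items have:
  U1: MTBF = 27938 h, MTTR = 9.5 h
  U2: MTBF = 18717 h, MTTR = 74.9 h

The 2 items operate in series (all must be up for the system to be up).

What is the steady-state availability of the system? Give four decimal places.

0.9957

A(U1) = MTBF/(MTBF+MTTR) = 27938/(27938+9.5) = 0.999660
A(U2) = MTBF/(MTBF+MTTR) = 18717/(18717+74.9) = 0.996014
Series availability: 0.999660 × 0.996014 = 0.9957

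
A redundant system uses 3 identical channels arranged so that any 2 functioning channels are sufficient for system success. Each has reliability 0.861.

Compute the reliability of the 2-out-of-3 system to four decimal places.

R = Σ_{i=2}^{3} C(3,i) p^i (1−p)^{3−i} with p = 0.861
C(3,2)·0.861^2·0.139^1 = 0.309131
C(3,3)·0.861^3·0.139^0 = 0.638277
Sum = 0.9474

0.9474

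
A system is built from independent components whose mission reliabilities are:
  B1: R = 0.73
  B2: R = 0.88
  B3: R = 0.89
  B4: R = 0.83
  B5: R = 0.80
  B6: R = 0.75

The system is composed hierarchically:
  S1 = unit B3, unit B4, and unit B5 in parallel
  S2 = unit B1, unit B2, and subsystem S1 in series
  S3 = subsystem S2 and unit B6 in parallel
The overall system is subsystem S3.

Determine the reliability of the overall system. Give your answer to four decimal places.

0.9100

Parallel (B3, B4, and B5): 1 − (1 − 0.890000)(1 − 0.830000)(1 − 0.800000) = 0.996260
Series (B1, B2, and [0.996260]): 0.730000 × 0.880000 × 0.996260 = 0.639997
Parallel ([0.639997] and B6): 1 − (1 − 0.639997)(1 − 0.750000) = 0.9100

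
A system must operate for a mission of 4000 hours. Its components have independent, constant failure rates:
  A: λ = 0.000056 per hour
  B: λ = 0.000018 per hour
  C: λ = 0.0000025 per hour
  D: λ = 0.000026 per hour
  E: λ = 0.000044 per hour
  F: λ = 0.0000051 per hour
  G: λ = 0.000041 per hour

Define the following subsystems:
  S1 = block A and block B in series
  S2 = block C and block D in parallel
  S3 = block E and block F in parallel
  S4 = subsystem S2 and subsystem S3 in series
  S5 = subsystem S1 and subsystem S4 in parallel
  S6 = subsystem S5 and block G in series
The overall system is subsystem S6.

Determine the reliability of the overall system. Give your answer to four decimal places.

0.8478

R(A) = exp(−0.000056 × 4000) = 0.799315
R(B) = exp(−0.000018 × 4000) = 0.930531
R(C) = exp(−0.0000025 × 4000) = 0.990050
R(D) = exp(−0.000026 × 4000) = 0.901225
R(E) = exp(−0.000044 × 4000) = 0.838618
R(F) = exp(−0.0000051 × 4000) = 0.979807
R(G) = exp(−0.000041 × 4000) = 0.848742
Series (A and B): 0.799315 × 0.930531 = 0.743787
Parallel (C and D): 1 − (1 − 0.990050)(1 − 0.901225) = 0.999017
Parallel (E and F): 1 − (1 − 0.838618)(1 − 0.979807) = 0.996741
Series ([0.999017] and [0.996741]): 0.999017 × 0.996741 = 0.995761
Parallel ([0.743787] and [0.995761]): 1 − (1 − 0.743787)(1 − 0.995761) = 0.998914
Series ([0.998914] and G): 0.998914 × 0.848742 = 0.8478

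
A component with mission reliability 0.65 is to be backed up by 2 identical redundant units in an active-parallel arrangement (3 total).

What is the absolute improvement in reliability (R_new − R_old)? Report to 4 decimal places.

0.3071

R_before = 0.65
R_after = 1 − (1 − 0.65)^3 = 0.9571
ΔR = 0.9571 − 0.65 = 0.3071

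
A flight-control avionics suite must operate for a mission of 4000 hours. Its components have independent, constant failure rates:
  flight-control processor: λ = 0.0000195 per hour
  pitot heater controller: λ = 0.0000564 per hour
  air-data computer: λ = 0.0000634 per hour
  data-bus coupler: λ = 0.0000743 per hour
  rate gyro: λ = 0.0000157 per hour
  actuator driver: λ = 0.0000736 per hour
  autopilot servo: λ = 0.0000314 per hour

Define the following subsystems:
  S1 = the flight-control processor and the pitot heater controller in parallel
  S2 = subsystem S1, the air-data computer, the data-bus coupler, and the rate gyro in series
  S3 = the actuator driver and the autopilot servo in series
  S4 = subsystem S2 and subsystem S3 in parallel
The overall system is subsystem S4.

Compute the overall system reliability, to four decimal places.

R(flight-control processor) = exp(−0.0000195 × 4000) = 0.924964
R(pitot heater controller) = exp(−0.0000564 × 4000) = 0.798037
R(air-data computer) = exp(−0.0000634 × 4000) = 0.776002
R(data-bus coupler) = exp(−0.0000743 × 4000) = 0.742895
R(rate gyro) = exp(−0.0000157 × 4000) = 0.939131
R(actuator driver) = exp(−0.0000736 × 4000) = 0.744978
R(autopilot servo) = exp(−0.0000314 × 4000) = 0.881968
Parallel (flight-control processor and pitot heater controller): 1 − (1 − 0.924964)(1 − 0.798037) = 0.984846
Series ([0.984846], air-data computer, data-bus coupler, and rate gyro): 0.984846 × 0.776002 × 0.742895 × 0.939131 = 0.533193
Series (actuator driver and autopilot servo): 0.744978 × 0.881968 = 0.657047
Parallel ([0.533193] and [0.657047]): 1 − (1 − 0.533193)(1 − 0.657047) = 0.8399

0.8399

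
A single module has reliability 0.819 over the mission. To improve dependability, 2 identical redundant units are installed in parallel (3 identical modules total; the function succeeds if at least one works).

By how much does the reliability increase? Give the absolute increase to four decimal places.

R_before = 0.819
R_after = 1 − (1 − 0.819)^3 = 0.9941
ΔR = 0.9941 − 0.819 = 0.1751

0.1751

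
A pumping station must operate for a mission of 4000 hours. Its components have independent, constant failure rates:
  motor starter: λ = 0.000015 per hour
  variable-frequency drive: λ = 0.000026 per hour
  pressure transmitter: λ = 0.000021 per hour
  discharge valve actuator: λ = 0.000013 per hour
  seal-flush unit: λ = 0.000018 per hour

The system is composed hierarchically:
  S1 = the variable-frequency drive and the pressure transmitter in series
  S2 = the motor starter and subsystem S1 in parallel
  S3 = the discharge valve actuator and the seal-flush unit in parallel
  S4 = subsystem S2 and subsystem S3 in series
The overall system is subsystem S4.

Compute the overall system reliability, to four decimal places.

0.9865

R(motor starter) = exp(−0.000015 × 4000) = 0.941765
R(variable-frequency drive) = exp(−0.000026 × 4000) = 0.901225
R(pressure transmitter) = exp(−0.000021 × 4000) = 0.919431
R(discharge valve actuator) = exp(−0.000013 × 4000) = 0.949329
R(seal-flush unit) = exp(−0.000018 × 4000) = 0.930531
Series (variable-frequency drive and pressure transmitter): 0.901225 × 0.919431 = 0.828614
Parallel (motor starter and [0.828614]): 1 − (1 − 0.941765)(1 − 0.828614) = 0.990019
Parallel (discharge valve actuator and seal-flush unit): 1 − (1 − 0.949329)(1 − 0.930531) = 0.996480
Series ([0.990019] and [0.996480]): 0.990019 × 0.996480 = 0.9865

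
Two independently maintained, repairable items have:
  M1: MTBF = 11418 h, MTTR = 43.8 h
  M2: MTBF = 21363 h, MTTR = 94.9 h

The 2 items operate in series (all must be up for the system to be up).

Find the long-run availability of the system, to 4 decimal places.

A(M1) = MTBF/(MTBF+MTTR) = 11418/(11418+43.8) = 0.996179
A(M2) = MTBF/(MTBF+MTTR) = 21363/(21363+94.9) = 0.995577
Series availability: 0.996179 × 0.995577 = 0.9918

0.9918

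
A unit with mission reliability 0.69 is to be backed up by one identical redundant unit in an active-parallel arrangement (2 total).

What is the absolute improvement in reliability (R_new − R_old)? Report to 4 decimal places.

R_before = 0.69
R_after = 1 − (1 − 0.69)^2 = 0.9039
ΔR = 0.9039 − 0.69 = 0.2139

0.2139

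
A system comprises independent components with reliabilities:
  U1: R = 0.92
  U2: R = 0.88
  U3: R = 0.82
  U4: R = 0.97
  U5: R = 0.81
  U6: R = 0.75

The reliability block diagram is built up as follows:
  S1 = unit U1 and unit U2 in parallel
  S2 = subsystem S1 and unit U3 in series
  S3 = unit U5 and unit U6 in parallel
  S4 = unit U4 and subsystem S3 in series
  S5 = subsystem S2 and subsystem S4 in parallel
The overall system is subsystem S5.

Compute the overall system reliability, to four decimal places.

Parallel (U1 and U2): 1 − (1 − 0.920000)(1 − 0.880000) = 0.990400
Series ([0.990400] and U3): 0.990400 × 0.820000 = 0.812128
Parallel (U5 and U6): 1 − (1 − 0.810000)(1 − 0.750000) = 0.952500
Series (U4 and [0.952500]): 0.970000 × 0.952500 = 0.923925
Parallel ([0.812128] and [0.923925]): 1 − (1 − 0.812128)(1 − 0.923925) = 0.9857

0.9857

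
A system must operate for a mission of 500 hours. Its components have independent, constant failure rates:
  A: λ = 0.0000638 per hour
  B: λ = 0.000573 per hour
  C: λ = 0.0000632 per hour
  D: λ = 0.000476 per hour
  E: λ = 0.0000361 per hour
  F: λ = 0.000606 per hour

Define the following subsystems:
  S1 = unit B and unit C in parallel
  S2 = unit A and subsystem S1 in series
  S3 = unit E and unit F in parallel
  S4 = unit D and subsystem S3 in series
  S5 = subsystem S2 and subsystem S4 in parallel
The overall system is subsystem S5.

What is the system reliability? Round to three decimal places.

0.992

R(A) = exp(−0.0000638 × 500) = 0.96860
R(B) = exp(−0.000573 × 500) = 0.75089
R(C) = exp(−0.0000632 × 500) = 0.96889
R(D) = exp(−0.000476 × 500) = 0.78820
R(E) = exp(−0.0000361 × 500) = 0.98211
R(F) = exp(−0.000606 × 500) = 0.73860
Parallel (B and C): 1 − (1 − 0.75089)(1 − 0.96889) = 0.99225
Series (A and [0.99225]): 0.96860 × 0.99225 = 0.96109
Parallel (E and F): 1 − (1 − 0.98211)(1 − 0.73860) = 0.99532
Series (D and [0.99532]): 0.78820 × 0.99532 = 0.78451
Parallel ([0.96109] and [0.78451]): 1 − (1 − 0.96109)(1 − 0.78451) = 0.992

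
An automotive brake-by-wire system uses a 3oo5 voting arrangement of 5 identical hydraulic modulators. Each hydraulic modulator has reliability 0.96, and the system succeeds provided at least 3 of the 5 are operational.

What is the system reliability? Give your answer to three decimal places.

R = Σ_{i=3}^{5} C(5,i) p^i (1−p)^{5−i} with p = 0.96
C(5,3)·0.96^3·0.04^2 = 0.01416
C(5,4)·0.96^4·0.04^1 = 0.16987
C(5,5)·0.96^5·0.04^0 = 0.81537
Sum = 0.999

0.999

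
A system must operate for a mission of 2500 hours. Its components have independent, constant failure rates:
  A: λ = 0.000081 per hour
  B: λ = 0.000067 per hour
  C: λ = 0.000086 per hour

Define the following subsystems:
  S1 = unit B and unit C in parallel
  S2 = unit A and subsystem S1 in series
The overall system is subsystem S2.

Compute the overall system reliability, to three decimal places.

R(A) = exp(−0.000081 × 2500) = 0.81669
R(B) = exp(−0.000067 × 2500) = 0.84578
R(C) = exp(−0.000086 × 2500) = 0.80654
Parallel (B and C): 1 − (1 − 0.84578)(1 − 0.80654) = 0.97016
Series (A and [0.97016]): 0.81669 × 0.97016 = 0.792

0.792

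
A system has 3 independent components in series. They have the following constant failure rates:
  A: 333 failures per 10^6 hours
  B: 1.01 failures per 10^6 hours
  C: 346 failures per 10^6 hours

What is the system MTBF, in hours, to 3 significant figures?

Series of exponential components: λ_sys = Σ λ_i
λ_sys = 0.000333 + 0.00000101 + 0.000346 = 6.8001e-04 /h
MTBF = 1 / λ_sys = 1470 h

1470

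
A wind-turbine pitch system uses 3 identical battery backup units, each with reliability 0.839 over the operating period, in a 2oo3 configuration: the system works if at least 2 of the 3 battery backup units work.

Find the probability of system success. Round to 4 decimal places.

0.9306

R = Σ_{i=2}^{3} C(3,i) p^i (1−p)^{3−i} with p = 0.839
C(3,2)·0.839^2·0.161^1 = 0.339994
C(3,3)·0.839^3·0.161^0 = 0.590590
Sum = 0.9306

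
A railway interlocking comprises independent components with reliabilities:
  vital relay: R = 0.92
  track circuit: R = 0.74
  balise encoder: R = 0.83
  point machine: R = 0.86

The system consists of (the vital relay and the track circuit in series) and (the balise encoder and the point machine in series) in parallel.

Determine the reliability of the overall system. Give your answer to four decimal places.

Series (vital relay and track circuit): 0.920000 × 0.740000 = 0.680800
Series (balise encoder and point machine): 0.830000 × 0.860000 = 0.713800
Parallel ([0.680800] and [0.713800]): 1 − (1 − 0.680800)(1 − 0.713800) = 0.9086

0.9086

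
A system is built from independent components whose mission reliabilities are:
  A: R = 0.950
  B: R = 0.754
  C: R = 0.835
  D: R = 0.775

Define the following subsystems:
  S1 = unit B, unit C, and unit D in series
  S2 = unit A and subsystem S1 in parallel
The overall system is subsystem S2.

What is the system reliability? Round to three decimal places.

Series (B, C, and D): 0.75400 × 0.83500 × 0.77500 = 0.48793
Parallel (A and [0.48793]): 1 − (1 − 0.95000)(1 − 0.48793) = 0.974

0.974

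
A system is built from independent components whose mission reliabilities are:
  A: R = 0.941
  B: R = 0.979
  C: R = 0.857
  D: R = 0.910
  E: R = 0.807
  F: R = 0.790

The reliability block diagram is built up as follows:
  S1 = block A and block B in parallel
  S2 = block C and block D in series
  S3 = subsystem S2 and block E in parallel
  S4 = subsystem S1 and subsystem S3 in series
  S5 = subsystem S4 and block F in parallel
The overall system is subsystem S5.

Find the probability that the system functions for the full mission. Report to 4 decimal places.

Parallel (A and B): 1 − (1 − 0.941000)(1 − 0.979000) = 0.998761
Series (C and D): 0.857000 × 0.910000 = 0.779870
Parallel ([0.779870] and E): 1 − (1 − 0.779870)(1 − 0.807000) = 0.957515
Series ([0.998761] and [0.957515]): 0.998761 × 0.957515 = 0.956329
Parallel ([0.956329] and F): 1 − (1 − 0.956329)(1 − 0.790000) = 0.9908

0.9908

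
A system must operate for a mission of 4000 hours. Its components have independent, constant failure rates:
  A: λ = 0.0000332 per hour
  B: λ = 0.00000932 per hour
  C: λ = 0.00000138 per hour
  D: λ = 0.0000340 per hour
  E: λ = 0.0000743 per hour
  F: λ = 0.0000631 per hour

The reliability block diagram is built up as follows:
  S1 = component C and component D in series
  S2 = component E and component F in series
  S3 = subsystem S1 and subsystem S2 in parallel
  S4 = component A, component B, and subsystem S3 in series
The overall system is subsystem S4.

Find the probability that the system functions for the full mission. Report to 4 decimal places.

0.7965

R(A) = exp(−0.0000332 × 4000) = 0.875640
R(B) = exp(−0.00000932 × 4000) = 0.963406
R(C) = exp(−0.00000138 × 4000) = 0.994495
R(D) = exp(−0.0000340 × 4000) = 0.872843
R(E) = exp(−0.0000743 × 4000) = 0.742895
R(F) = exp(−0.0000631 × 4000) = 0.776934
Series (C and D): 0.994495 × 0.872843 = 0.868038
Series (E and F): 0.742895 × 0.776934 = 0.577180
Parallel ([0.868038] and [0.577180]): 1 − (1 − 0.868038)(1 − 0.577180) = 0.944204
Series (A, B, and [0.944204]): 0.875640 × 0.963406 × 0.944204 = 0.7965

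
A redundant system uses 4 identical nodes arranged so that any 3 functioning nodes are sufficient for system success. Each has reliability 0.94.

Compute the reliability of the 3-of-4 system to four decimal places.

0.9801

R = Σ_{i=3}^{4} C(4,i) p^i (1−p)^{4−i} with p = 0.94
C(4,3)·0.94^3·0.06^1 = 0.199340
C(4,4)·0.94^4·0.06^0 = 0.780749
Sum = 0.9801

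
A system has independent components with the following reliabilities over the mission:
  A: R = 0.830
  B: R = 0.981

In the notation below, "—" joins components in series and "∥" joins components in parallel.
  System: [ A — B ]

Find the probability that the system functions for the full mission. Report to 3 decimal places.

0.814

Series (A and B): 0.83000 × 0.98100 = 0.814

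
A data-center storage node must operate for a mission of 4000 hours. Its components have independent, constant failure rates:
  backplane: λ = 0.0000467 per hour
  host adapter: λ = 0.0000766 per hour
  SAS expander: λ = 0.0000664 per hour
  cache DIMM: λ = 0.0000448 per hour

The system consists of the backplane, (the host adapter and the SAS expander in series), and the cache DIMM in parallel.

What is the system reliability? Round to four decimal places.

0.9878

R(backplane) = exp(−0.0000467 × 4000) = 0.829610
R(host adapter) = exp(−0.0000766 × 4000) = 0.736092
R(SAS expander) = exp(−0.0000664 × 4000) = 0.766746
R(cache DIMM) = exp(−0.0000448 × 4000) = 0.835939
Series (host adapter and SAS expander): 0.736092 × 0.766746 = 0.564396
Parallel (backplane, [0.564396], and cache DIMM): 1 − (1 − 0.829610)(1 − 0.564396)(1 − 0.835939) = 0.9878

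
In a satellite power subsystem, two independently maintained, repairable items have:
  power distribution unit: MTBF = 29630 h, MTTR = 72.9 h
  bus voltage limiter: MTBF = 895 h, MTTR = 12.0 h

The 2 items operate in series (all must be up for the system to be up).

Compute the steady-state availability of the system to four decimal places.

0.9843

A(power distribution unit) = MTBF/(MTBF+MTTR) = 29630/(29630+72.9) = 0.997546
A(bus voltage limiter) = MTBF/(MTBF+MTTR) = 895/(895+12.0) = 0.986770
Series availability: 0.997546 × 0.986770 = 0.9843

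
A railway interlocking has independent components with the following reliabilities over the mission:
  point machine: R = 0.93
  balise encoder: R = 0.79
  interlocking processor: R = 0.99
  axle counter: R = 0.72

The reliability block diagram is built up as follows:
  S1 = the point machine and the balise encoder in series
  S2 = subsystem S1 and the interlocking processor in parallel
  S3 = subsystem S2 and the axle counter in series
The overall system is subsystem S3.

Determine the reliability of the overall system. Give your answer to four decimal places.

0.7181

Series (point machine and balise encoder): 0.930000 × 0.790000 = 0.734700
Parallel ([0.734700] and interlocking processor): 1 − (1 − 0.734700)(1 − 0.990000) = 0.997347
Series ([0.997347] and axle counter): 0.997347 × 0.720000 = 0.7181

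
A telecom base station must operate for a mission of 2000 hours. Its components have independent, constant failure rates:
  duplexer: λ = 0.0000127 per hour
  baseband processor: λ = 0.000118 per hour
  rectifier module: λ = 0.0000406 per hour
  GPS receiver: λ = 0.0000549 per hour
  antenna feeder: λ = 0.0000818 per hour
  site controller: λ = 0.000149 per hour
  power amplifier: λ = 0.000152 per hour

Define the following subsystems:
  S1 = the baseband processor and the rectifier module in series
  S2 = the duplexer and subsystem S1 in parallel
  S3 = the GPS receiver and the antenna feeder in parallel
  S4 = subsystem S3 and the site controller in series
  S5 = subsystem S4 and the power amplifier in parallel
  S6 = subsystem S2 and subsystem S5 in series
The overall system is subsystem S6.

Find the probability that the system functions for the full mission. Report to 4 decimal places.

R(duplexer) = exp(−0.0000127 × 2000) = 0.974920
R(baseband processor) = exp(−0.000118 × 2000) = 0.789781
R(rectifier module) = exp(−0.0000406 × 2000) = 0.922009
R(GPS receiver) = exp(−0.0000549 × 2000) = 0.896013
R(antenna feeder) = exp(−0.0000818 × 2000) = 0.849082
R(site controller) = exp(−0.000149 × 2000) = 0.742301
R(power amplifier) = exp(−0.000152 × 2000) = 0.737861
Series (baseband processor and rectifier module): 0.789781 × 0.922009 = 0.728185
Parallel (duplexer and [0.728185]): 1 − (1 − 0.974920)(1 − 0.728185) = 0.993183
Parallel (GPS receiver and antenna feeder): 1 − (1 − 0.896013)(1 − 0.849082) = 0.984306
Series ([0.984306] and site controller): 0.984306 × 0.742301 = 0.730651
Parallel ([0.730651] and power amplifier): 1 − (1 − 0.730651)(1 − 0.737861) = 0.929393
Series ([0.993183] and [0.929393]): 0.993183 × 0.929393 = 0.9231

0.9231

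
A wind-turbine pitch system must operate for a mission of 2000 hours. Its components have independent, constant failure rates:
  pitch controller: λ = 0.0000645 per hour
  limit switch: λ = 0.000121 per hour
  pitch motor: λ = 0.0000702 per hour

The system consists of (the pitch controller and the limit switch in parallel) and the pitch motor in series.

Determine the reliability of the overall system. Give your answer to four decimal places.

R(pitch controller) = exp(−0.0000645 × 2000) = 0.878974
R(limit switch) = exp(−0.000121 × 2000) = 0.785056
R(pitch motor) = exp(−0.0000702 × 2000) = 0.869011
Parallel (pitch controller and limit switch): 1 − (1 − 0.878974)(1 − 0.785056) = 0.973986
Series ([0.973986] and pitch motor): 0.973986 × 0.869011 = 0.8464

0.8464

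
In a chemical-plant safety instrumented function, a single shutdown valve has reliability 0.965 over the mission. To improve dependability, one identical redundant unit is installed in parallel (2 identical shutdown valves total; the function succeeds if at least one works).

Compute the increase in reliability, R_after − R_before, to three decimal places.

R_before = 0.965
R_after = 1 − (1 − 0.965)^2 = 0.999
ΔR = 0.999 − 0.965 = 0.034

0.034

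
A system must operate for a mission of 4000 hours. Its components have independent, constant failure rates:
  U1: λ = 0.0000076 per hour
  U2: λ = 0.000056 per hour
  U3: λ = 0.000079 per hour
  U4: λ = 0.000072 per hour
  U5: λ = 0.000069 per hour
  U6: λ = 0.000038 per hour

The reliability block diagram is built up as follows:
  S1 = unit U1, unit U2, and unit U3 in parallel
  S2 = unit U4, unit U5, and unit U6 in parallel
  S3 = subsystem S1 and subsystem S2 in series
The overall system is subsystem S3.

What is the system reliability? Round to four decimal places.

0.9899

R(U1) = exp(−0.0000076 × 4000) = 0.970057
R(U2) = exp(−0.000056 × 4000) = 0.799315
R(U3) = exp(−0.000079 × 4000) = 0.729059
R(U4) = exp(−0.000072 × 4000) = 0.749762
R(U5) = exp(−0.000069 × 4000) = 0.758813
R(U6) = exp(−0.000038 × 4000) = 0.858988
Parallel (U1, U2, and U3): 1 − (1 − 0.970057)(1 − 0.799315)(1 − 0.729059) = 0.998372
Parallel (U4, U5, and U6): 1 − (1 − 0.749762)(1 − 0.758813)(1 − 0.858988) = 0.991489
Series ([0.998372] and [0.991489]): 0.998372 × 0.991489 = 0.9899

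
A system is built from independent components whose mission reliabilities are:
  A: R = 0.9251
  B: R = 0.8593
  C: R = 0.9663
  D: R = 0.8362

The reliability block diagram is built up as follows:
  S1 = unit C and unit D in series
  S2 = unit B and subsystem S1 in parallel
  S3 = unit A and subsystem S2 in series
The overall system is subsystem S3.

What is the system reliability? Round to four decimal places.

0.9001

Series (C and D): 0.966300 × 0.836200 = 0.808020
Parallel (B and [0.808020]): 1 − (1 − 0.859300)(1 − 0.808020) = 0.972988
Series (A and [0.972988]): 0.925100 × 0.972988 = 0.9001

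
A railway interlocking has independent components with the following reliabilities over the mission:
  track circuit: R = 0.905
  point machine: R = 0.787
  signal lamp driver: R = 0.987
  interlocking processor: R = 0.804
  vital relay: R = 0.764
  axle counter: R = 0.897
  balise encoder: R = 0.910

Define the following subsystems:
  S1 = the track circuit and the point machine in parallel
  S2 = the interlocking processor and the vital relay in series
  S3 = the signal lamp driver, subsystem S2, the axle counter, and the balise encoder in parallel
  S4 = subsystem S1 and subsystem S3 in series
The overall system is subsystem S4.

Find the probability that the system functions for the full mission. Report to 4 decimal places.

0.9797

Parallel (track circuit and point machine): 1 − (1 − 0.905000)(1 − 0.787000) = 0.979765
Series (interlocking processor and vital relay): 0.804000 × 0.764000 = 0.614256
Parallel (signal lamp driver, [0.614256], axle counter, and balise encoder): 1 − (1 − 0.987000)(1 − 0.614256)(1 − 0.897000)(1 − 0.910000) = 0.999954
Series ([0.979765] and [0.999954]): 0.979765 × 0.999954 = 0.9797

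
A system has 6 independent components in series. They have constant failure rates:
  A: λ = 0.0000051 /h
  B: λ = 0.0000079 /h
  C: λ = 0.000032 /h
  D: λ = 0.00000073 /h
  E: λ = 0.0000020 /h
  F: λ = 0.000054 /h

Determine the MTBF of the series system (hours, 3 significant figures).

Series of exponential components: λ_sys = Σ λ_i
λ_sys = 0.0000051 + 0.0000079 + 0.000032 + 0.00000073 + 0.0000020 + 0.000054 = 1.0173e-04 /h
MTBF = 1 / λ_sys = 9830 h

9830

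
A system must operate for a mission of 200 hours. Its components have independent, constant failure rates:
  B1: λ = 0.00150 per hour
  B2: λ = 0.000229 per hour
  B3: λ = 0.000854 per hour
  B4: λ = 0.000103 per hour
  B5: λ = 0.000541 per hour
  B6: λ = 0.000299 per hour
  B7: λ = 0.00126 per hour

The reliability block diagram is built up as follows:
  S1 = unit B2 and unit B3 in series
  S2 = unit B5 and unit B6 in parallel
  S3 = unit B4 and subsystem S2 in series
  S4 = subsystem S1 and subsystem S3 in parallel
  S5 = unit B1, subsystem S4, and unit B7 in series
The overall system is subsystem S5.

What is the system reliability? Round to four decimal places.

0.5729

R(B1) = exp(−0.00150 × 200) = 0.740818
R(B2) = exp(−0.000229 × 200) = 0.955233
R(B3) = exp(−0.000854 × 200) = 0.842990
R(B4) = exp(−0.000103 × 200) = 0.979611
R(B5) = exp(−0.000541 × 200) = 0.897448
R(B6) = exp(−0.000299 × 200) = 0.941953
R(B7) = exp(−0.00126 × 200) = 0.777245
Series (B2 and B3): 0.955233 × 0.842990 = 0.805252
Parallel (B5 and B6): 1 − (1 − 0.897448)(1 − 0.941953) = 0.994047
Series (B4 and [0.994047]): 0.979611 × 0.994047 = 0.973779
Parallel ([0.805252] and [0.973779]): 1 − (1 − 0.805252)(1 − 0.973779) = 0.994894
Series (B1, [0.994894], and B7): 0.740818 × 0.994894 × 0.777245 = 0.5729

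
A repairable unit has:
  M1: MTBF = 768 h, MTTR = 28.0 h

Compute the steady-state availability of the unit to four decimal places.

A(M1) = MTBF/(MTBF+MTTR) = 768/(768+28.0) = 0.9648

0.9648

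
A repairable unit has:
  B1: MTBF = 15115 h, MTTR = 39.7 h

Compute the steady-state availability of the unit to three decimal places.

0.997

A(B1) = MTBF/(MTBF+MTTR) = 15115/(15115+39.7) = 0.997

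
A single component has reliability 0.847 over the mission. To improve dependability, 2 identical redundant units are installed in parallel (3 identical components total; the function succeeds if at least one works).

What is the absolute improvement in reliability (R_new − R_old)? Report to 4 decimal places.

R_before = 0.847
R_after = 1 − (1 − 0.847)^3 = 0.9964
ΔR = 0.9964 − 0.847 = 0.1494

0.1494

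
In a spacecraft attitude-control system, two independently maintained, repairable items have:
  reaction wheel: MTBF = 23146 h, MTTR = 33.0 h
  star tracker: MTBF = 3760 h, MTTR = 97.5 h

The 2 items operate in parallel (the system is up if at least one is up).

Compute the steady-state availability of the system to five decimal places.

A(reaction wheel) = MTBF/(MTBF+MTTR) = 23146/(23146+33.0) = 0.998576
A(star tracker) = MTBF/(MTBF+MTTR) = 3760/(3760+97.5) = 0.974725
Parallel availability: 1 − (1 − 0.998576)(1 − 0.974725) = 0.99996

0.99996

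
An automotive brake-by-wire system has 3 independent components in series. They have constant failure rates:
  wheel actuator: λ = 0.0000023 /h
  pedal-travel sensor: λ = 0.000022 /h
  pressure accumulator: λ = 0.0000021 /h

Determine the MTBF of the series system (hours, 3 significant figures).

37900

Series of exponential components: λ_sys = Σ λ_i
λ_sys = 0.0000023 + 0.000022 + 0.0000021 = 2.6400e-05 /h
MTBF = 1 / λ_sys = 37900 h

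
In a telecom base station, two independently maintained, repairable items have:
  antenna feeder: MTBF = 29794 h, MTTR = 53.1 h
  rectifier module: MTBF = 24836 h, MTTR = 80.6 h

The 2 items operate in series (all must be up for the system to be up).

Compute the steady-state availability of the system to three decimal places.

0.995

A(antenna feeder) = MTBF/(MTBF+MTTR) = 29794/(29794+53.1) = 0.998221
A(rectifier module) = MTBF/(MTBF+MTTR) = 24836/(24836+80.6) = 0.996765
Series availability: 0.998221 × 0.996765 = 0.995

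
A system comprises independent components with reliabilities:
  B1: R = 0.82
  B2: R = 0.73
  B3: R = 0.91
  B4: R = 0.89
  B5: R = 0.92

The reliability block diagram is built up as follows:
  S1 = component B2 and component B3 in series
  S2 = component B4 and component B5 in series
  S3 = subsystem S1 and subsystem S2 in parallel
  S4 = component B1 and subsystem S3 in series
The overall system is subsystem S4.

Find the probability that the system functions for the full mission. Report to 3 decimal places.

Series (B2 and B3): 0.73000 × 0.91000 = 0.66430
Series (B4 and B5): 0.89000 × 0.92000 = 0.81880
Parallel ([0.66430] and [0.81880]): 1 − (1 − 0.66430)(1 − 0.81880) = 0.93917
Series (B1 and [0.93917]): 0.82000 × 0.93917 = 0.770

0.770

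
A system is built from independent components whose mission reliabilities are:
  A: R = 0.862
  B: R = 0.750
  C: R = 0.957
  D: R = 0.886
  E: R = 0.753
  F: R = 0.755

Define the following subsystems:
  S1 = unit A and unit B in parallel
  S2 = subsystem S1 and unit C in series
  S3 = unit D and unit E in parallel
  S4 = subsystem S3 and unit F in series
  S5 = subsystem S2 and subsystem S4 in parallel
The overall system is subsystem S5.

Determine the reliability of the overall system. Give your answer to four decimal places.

Parallel (A and B): 1 − (1 − 0.862000)(1 − 0.750000) = 0.965500
Series ([0.965500] and C): 0.965500 × 0.957000 = 0.923984
Parallel (D and E): 1 − (1 − 0.886000)(1 − 0.753000) = 0.971842
Series ([0.971842] and F): 0.971842 × 0.755000 = 0.733741
Parallel ([0.923984] and [0.733741]): 1 − (1 − 0.923984)(1 − 0.733741) = 0.9798

0.9798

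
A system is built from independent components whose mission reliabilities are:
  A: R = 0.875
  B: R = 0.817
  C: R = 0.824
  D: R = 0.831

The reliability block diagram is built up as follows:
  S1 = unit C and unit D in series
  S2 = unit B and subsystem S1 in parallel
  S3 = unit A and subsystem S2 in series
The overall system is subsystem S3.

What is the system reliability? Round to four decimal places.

0.8245

Series (C and D): 0.824000 × 0.831000 = 0.684744
Parallel (B and [0.684744]): 1 − (1 − 0.817000)(1 − 0.684744) = 0.942308
Series (A and [0.942308]): 0.875000 × 0.942308 = 0.8245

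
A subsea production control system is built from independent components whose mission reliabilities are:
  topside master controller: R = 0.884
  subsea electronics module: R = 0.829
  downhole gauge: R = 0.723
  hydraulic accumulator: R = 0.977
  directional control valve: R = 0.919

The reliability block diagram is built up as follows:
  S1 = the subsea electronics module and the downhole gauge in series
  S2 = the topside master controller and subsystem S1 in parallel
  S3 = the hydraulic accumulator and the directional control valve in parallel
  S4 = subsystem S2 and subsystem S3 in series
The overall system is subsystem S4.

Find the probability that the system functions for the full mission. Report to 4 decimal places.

Series (subsea electronics module and downhole gauge): 0.829000 × 0.723000 = 0.599367
Parallel (topside master controller and [0.599367]): 1 − (1 − 0.884000)(1 − 0.599367) = 0.953527
Parallel (hydraulic accumulator and directional control valve): 1 − (1 − 0.977000)(1 − 0.919000) = 0.998137
Series ([0.953527] and [0.998137]): 0.953527 × 0.998137 = 0.9518

0.9518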